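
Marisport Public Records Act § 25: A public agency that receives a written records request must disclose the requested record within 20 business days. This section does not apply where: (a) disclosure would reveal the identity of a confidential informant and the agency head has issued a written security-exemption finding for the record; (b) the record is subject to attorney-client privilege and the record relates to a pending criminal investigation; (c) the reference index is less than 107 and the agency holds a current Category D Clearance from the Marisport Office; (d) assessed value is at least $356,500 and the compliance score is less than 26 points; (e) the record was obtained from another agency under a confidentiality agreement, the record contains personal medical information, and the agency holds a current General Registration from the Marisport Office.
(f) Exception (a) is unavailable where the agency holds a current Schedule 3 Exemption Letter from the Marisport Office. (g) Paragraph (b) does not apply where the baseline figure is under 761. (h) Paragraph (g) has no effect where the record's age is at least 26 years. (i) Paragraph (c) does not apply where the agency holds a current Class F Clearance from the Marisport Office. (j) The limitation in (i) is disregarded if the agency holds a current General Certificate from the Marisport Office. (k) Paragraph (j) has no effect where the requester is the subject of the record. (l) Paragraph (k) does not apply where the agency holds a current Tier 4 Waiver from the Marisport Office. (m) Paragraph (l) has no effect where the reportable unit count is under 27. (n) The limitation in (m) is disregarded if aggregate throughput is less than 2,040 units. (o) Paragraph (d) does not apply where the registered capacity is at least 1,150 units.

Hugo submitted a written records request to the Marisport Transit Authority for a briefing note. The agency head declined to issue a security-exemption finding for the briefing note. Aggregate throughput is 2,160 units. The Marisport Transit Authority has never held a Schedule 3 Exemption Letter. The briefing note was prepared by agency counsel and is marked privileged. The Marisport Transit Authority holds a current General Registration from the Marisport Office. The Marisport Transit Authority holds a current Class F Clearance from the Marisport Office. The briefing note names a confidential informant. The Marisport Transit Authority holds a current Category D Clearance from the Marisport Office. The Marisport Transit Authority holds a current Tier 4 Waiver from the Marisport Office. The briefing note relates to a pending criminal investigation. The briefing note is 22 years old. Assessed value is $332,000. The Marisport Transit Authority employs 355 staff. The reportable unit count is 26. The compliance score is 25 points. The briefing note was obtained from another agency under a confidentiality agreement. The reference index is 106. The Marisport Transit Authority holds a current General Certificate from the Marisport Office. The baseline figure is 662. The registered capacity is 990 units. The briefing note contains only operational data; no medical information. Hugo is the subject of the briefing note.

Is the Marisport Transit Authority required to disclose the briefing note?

Yes — the Marisport Transit Authority must disclose the briefing note.

Exception (a) fails — the agency head declined to issue a security-exemption finding.
Exception (b) is satisfied on its face — the briefing note is privileged; the briefing note relates to a pending investigation. Turning to paragraphs (g)–(h): (g) operates — the baseline figure is 662, under the 761 limit. (h) does not operate here (the record's age is 22 years, short of 26 years), so (g) stands. So (b) is unavailable.
Exception (c)'s conditions are all satisfied: the reference index is 106, less than the 107 limit; a current Category D Clearance is held. But applying paragraphs (i)–(n): (i) operates — a current Class F Clearance is held. (j) is engaged (a current General Certificate is held), but is displaced by (k): (k) is engaged — Hugo is the subject of the briefing note. (l) applies (a current Tier 4 Waiver is held), but yields to (m): (m) operates against (l): the reportable unit count is 26, under the 27 limit. (n) is not triggered (aggregate throughput is 2,160 units, not less than 2,040 units), so (m) stands. (c) is therefore removed.
Exception (d) fails — assessed value is $332,000, short of $356,500.
Exception (e) fails — the briefing note contains only operational data.
No exception is made out. the Marisport Transit Authority falls within the general rule.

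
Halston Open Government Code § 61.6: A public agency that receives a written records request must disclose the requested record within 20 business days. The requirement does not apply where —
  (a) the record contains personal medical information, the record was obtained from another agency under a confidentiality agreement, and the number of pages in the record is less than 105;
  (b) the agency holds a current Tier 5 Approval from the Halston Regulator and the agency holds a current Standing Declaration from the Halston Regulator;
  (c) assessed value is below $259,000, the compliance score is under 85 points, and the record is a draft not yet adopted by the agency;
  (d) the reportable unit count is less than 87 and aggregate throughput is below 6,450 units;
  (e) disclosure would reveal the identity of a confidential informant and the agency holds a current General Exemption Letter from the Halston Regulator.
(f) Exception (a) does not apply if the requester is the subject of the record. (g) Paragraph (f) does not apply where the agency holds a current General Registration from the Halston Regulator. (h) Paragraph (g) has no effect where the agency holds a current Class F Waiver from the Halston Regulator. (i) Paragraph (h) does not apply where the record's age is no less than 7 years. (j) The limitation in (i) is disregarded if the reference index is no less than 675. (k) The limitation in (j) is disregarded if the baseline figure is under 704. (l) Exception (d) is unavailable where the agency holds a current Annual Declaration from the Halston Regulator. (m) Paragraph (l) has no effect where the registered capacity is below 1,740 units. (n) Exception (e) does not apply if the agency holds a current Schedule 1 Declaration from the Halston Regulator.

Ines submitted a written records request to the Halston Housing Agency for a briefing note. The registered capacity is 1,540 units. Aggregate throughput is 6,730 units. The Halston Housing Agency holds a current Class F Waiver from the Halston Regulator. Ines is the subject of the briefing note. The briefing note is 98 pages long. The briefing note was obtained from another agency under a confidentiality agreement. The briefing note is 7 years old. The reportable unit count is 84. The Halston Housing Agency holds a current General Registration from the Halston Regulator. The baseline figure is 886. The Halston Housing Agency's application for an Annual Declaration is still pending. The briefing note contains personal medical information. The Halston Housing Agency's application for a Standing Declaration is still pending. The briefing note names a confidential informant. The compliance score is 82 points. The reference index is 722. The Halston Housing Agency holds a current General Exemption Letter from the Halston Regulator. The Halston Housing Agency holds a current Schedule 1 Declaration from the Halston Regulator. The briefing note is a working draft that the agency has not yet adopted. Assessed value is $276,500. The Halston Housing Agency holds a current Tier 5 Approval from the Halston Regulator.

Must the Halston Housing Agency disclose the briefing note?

Exception (a): the briefing note contains personal medical information; the briefing note was obtained under a confidentiality agreement; the number of pages in the record is 98, less than the 105 limit — every condition holds. However, paragraphs (f)–(k) must be considered: (f) operates against (a): Ines is the subject of the briefing note. (g) would limit (f) — a current General Registration is held — but (h) sets (g) aside: (h) applies — a current Class F Waiver is held. (i) applies (the record's age is 7 years, meeting the 7 years threshold), but is displaced by (j): (j) operates against (i): the reference index is 722, meeting the 675 threshold. (k) is not engaged (the baseline figure is 886, not under 704), so (j) stands. Exception (a) does not apply.
Exception (b) fails — no current Standing Declaration is held.
Exception (c) does not apply: assessed value is $276,500, not below $259,000.
Exception (d) does not apply: aggregate throughput is 6,730 units, not below 6,450 units.
Exception (e)'s conditions are all satisfied: the briefing note names a confidential informant; a current General Exemption Letter is held. But: (n) operates against (e): a current Schedule 1 Declaration is held. (e) is therefore removed.
Every exception is unavailable, so the rule governs.

Yes — the Halston Housing Agency must disclose the briefing note.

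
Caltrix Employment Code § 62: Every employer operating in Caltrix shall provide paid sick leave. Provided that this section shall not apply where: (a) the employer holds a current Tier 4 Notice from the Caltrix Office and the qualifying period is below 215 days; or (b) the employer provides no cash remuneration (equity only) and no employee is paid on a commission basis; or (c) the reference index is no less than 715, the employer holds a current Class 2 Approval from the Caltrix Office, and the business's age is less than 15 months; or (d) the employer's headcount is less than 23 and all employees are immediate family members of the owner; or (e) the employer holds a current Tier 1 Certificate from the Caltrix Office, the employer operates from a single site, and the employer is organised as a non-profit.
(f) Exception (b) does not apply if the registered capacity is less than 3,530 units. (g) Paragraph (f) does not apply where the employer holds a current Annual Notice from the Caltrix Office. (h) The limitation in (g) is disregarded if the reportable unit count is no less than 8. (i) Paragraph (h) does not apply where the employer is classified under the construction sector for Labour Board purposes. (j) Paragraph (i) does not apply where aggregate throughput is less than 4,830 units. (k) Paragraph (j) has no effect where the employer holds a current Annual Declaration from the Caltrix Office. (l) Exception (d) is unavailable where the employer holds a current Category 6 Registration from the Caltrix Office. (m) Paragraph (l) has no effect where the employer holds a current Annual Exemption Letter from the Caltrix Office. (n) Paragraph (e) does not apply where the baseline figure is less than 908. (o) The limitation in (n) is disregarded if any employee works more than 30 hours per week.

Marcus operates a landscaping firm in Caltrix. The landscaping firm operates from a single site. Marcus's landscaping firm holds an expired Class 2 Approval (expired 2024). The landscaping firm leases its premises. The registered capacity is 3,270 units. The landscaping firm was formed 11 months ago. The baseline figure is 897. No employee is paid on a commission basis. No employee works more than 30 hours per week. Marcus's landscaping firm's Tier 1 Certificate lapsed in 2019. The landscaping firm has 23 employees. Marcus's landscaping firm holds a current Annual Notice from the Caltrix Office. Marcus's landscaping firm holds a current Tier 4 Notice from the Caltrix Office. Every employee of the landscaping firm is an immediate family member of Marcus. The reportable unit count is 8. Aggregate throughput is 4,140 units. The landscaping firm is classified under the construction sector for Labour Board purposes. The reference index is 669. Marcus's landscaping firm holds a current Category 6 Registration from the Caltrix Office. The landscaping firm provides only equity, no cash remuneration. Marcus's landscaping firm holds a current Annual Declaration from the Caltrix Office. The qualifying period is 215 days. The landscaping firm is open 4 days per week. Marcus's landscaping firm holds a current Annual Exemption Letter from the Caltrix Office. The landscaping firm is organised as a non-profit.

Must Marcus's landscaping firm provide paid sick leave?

Exception (a) does not apply: the qualifying period is 215 days, not below 215 days.
Exception (b)'s conditions are all satisfied: remuneration is equity-only; no employee is paid on commission. Under paragraphs (f)–(k): (f) is engaged (the registered capacity is 3,270 units, less than the 3,530 units limit), but yields to (g): (g) is engaged — a current Annual Notice is held. (h) would limit (g) — the reportable unit count is 8, meeting the 8 threshold — but (i) sets (h) aside: (i) is triggered — the landscaping firm is classified under the construction sector. (j) would limit (i) — aggregate throughput is 4,140 units, less than the 4,830 units limit — but (k) sets (j) aside: (k) operates — a current Annual Declaration is held. Exception (b) stands.
Exception (c) fails — the reference index is 669, short of 715.
Exception (d) requires that the employer's headcount is less than 23; but the employer's headcount is 23, not less than 23, so (d) is unavailable.
Exception (e) fails — no current Tier 1 Certificate is held.

No — exception (b) applies; Marcus's landscaping firm is not required to provide paid sick leave.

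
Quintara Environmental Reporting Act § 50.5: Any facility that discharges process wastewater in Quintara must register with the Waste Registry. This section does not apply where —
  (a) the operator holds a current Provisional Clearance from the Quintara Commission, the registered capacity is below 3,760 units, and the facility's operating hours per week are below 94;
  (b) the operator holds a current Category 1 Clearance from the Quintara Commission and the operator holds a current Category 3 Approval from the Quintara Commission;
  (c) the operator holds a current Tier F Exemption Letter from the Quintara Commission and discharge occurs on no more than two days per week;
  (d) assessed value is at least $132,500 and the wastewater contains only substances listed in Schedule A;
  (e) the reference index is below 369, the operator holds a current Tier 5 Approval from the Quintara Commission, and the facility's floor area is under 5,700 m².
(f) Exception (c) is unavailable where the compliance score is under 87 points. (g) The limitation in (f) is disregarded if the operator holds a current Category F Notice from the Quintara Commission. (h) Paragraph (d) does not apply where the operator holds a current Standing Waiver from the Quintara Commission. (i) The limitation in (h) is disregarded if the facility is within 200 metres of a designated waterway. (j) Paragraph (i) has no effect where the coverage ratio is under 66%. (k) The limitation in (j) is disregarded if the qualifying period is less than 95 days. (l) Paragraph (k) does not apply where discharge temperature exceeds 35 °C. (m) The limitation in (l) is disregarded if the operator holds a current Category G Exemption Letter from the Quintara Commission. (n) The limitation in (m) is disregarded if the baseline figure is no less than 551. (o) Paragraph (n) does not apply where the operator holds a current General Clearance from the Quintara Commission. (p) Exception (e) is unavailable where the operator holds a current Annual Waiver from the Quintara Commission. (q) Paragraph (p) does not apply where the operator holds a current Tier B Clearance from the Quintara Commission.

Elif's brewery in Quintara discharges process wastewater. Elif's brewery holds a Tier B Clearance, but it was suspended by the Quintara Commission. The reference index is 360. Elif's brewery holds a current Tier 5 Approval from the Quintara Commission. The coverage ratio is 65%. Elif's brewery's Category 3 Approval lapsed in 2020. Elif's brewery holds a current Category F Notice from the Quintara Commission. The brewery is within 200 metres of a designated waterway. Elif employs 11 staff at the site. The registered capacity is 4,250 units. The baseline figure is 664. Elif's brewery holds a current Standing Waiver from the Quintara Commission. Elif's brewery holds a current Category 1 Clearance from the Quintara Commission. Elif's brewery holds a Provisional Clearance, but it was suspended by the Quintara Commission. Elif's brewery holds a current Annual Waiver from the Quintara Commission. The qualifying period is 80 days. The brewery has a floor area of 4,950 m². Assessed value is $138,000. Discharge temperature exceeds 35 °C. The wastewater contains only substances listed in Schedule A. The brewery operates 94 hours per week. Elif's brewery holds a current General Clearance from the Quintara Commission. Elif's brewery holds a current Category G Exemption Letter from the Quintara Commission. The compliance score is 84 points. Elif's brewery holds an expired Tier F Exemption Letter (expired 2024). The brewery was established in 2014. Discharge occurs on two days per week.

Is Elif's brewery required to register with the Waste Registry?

No — exception (d) applies; Elif's brewery is not required to register with the Waste Registry.

Exception (a) requires that the operator holds a current Provisional Clearance from the Quintara Commission; but no current Provisional Clearance is held, so (a) is unavailable.
Exception (b) does not apply: the Category 3 Approval is not current.
Exception (c) fails — there is no Tier F Exemption Letter in force.
All of (d)'s requirements are met (assessed value is $138,000, meeting the $132,500 threshold; the wastewater is Schedule-A-only). Under paragraphs (h)–(o): (h) would limit (d) — a current Standing Waiver is held — but (i) sets (h) aside: (i) operates against (h): the brewery is within 200 m of a designated waterway. (j) applies (the coverage ratio is 65%, under the 66% limit), but yields to (k): (k) operates against (j): the qualifying period is 80 days, less than the 95 days limit. (l) would limit (k) — discharge temperature exceeds 35 °C — but (m) sets (l) aside: (m) is engaged — a current Category G Exemption Letter is held. (n) would limit (m) — the baseline figure is 664, meeting the 551 threshold — but (o) sets (n) aside: (o) is engaged — a current General Clearance is held. So (d) applies.
Exception (e)'s conditions are all satisfied: the reference index is 360, below the 369 limit; a current Tier 5 Approval is held; the facility's floor area is 4,950 m², under the 5,700 m² limit. However, paragraphs (p)–(q) must be considered: (p) is engaged — a current Annual Waiver is held. (q), which would lift (p), is not triggered — there is no Tier B Clearance in force. (e) is therefore removed.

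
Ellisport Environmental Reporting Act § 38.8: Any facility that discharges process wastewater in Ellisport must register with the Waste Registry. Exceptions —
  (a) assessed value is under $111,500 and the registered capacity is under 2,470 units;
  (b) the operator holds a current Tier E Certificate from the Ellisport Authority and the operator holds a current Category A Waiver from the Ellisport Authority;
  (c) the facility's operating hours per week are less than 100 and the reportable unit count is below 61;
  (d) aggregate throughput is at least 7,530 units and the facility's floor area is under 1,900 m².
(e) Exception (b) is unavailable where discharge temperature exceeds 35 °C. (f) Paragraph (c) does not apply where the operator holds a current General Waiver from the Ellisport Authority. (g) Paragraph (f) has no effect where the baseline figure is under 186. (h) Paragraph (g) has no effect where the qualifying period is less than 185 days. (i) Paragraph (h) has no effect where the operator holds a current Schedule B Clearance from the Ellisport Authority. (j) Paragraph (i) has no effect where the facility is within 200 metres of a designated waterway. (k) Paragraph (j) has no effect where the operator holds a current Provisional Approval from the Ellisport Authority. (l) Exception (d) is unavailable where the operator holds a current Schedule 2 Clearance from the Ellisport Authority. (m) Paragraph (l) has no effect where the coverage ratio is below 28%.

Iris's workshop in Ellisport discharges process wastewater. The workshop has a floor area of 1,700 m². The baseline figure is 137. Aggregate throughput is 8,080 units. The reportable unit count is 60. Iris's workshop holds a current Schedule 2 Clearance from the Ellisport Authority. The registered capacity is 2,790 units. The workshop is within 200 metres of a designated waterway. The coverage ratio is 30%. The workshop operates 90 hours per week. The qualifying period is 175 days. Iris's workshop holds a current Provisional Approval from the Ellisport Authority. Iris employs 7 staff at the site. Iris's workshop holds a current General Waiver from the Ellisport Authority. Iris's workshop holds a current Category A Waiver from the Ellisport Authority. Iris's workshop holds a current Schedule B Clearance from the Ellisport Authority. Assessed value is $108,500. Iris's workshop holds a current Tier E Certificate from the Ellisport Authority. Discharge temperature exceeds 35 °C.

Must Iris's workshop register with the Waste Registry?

Exception (a) fails — the registered capacity is 2,790 units, not under 2,470 units.
All of (b)'s requirements are met (a current Tier E Certificate is held; a current Category A Waiver is held). But applying paragraph (e): (e) operates against (b): discharge temperature exceeds 35 °C. (b) is therefore removed.
Exception (c)'s conditions are all satisfied: the facility's operating hours per week are 90, less than the 100 limit; the reportable unit count is 60, below the 61 limit. As to paragraphs (f)–(k): (f) would limit (c) — a current General Waiver is held — but (g) sets (f) aside: (g) operates against (f): the baseline figure is 137, under the 186 limit. (h) would limit (g) — the qualifying period is 175 days, less than the 185 days limit — but (i) sets (h) aside: (i) is engaged — a current Schedule B Clearance is held. (j) is triggered (the workshop is within 200 m of a designated waterway), but is set aside by (k): (k) applies — a current Provisional Approval is held. (c) remains available.
All of (d)'s requirements are met (aggregate throughput is 8,080 units, meeting the 7,530 units threshold; the facility's floor area is 1,700 m², under the 1,900 m² limit). But: (l) operates against (d): a current Schedule 2 Clearance is held. (m), which would lift (l), is not engaged — the coverage ratio is 30%, not below 28%. (d) is therefore removed.

No — exception (c) applies; Iris's workshop is not required to register with the Waste Registry.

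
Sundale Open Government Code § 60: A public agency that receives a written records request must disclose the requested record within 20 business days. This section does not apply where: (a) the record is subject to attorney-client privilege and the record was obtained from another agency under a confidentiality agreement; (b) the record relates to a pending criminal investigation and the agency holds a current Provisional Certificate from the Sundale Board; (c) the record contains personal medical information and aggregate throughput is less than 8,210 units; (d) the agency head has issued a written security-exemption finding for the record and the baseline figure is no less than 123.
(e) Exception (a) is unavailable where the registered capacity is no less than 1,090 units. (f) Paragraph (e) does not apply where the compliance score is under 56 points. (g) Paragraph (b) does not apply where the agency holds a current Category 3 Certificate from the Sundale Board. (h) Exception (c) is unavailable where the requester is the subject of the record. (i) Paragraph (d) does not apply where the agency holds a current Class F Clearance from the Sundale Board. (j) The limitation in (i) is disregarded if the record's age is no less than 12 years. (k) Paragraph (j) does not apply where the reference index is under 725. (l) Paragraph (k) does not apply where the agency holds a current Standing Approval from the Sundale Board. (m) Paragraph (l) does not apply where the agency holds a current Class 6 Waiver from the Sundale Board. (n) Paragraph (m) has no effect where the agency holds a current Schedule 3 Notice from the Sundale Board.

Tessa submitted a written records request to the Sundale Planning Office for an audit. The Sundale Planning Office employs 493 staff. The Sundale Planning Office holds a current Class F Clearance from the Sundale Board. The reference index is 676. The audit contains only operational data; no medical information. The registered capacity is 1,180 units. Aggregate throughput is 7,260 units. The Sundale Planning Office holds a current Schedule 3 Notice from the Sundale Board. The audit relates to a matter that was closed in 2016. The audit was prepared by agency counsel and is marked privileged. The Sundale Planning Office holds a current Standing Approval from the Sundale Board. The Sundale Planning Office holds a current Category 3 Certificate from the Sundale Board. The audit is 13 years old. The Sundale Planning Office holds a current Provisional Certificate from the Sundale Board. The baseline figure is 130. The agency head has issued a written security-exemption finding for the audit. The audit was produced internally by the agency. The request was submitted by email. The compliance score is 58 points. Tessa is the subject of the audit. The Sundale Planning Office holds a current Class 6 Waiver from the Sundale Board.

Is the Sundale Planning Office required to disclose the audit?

Exception (a) requires that the record was obtained from another agency under a confidentiality agreement; but the audit was produced internally, so (a) is unavailable.
Exception (b) does not apply: the audit relates to a closed matter.
Exception (c) does not apply: the audit contains only operational data.
All of (d)'s requirements are met (a written security-exemption finding has been issued; the baseline figure is 130, meeting the 123 threshold). As to paragraphs (i)–(n): (i) is engaged (a current Class F Clearance is held), but is set aside by (j): (j) operates — the record's age is 13 years, meeting the 12 years threshold. (k) is triggered (the reference index is 676, under the 725 limit), but is displaced by (l): (l) operates against (k): a current Standing Approval is held. (m) operates (a current Class 6 Waiver is held), but is overridden by (n): (n) is engaged — a current Schedule 3 Notice is held. Exception (d) stands.

No — exception (d) applies; the Sundale Planning Office is not required to disclose the audit.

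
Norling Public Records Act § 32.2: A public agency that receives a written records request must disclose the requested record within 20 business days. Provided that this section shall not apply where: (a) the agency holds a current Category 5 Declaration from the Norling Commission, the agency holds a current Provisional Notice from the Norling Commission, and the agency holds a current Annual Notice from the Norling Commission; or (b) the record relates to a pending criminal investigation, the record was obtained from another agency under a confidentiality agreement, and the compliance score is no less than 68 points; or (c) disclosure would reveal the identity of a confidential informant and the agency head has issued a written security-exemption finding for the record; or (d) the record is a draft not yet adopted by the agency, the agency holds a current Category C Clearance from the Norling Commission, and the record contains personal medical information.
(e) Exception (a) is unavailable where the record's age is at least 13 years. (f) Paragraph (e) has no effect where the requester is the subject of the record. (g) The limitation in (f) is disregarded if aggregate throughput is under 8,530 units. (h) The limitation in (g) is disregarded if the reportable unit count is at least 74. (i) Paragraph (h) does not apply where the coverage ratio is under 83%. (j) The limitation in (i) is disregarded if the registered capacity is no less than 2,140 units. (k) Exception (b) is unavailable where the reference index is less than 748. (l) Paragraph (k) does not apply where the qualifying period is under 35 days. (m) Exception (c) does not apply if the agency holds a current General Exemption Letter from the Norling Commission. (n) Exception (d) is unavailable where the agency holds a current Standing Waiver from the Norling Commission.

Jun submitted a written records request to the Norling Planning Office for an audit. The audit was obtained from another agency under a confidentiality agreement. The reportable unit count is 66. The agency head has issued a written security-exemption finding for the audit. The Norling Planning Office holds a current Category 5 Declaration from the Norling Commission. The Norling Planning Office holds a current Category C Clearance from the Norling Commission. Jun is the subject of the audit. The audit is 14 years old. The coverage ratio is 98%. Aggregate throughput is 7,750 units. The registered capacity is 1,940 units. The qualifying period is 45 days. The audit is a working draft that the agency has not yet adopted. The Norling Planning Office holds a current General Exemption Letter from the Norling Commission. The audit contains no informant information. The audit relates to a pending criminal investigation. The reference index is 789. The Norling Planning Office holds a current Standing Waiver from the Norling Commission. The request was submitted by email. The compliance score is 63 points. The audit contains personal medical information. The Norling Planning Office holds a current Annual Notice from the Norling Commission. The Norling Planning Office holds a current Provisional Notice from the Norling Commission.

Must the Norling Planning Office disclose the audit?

Exception (a)'s conditions are all satisfied: a current Category 5 Declaration is held; a current Provisional Notice is held; a current Annual Notice is held. However, paragraphs (e)–(j) must be considered: (e) operates against (a): the record's age is 14 years, meeting the 13 years threshold. (f) would limit (e) — Jun is the subject of the audit — but (g) sets (f) aside: (g) operates against (f): aggregate throughput is 7,750 units, under the 8,530 units limit. (h) does not operate here (the reportable unit count is 66, short of 74), so (g) stands. Exception (a) does not apply.
Exception (b) fails — the compliance score is 63 points, short of 68 points.
Exception (c) fails — the audit contains no informant information.
Exception (d)'s conditions are all satisfied: the audit is an unadopted draft; a current Category C Clearance is held; the audit contains personal medical information. Turning to paragraph (n): (n) operates — a current Standing Waiver is held. Exception (d) does not apply.
No exception is made out. the Norling Planning Office falls within the general rule.

Yes — the Norling Planning Office must disclose the audit.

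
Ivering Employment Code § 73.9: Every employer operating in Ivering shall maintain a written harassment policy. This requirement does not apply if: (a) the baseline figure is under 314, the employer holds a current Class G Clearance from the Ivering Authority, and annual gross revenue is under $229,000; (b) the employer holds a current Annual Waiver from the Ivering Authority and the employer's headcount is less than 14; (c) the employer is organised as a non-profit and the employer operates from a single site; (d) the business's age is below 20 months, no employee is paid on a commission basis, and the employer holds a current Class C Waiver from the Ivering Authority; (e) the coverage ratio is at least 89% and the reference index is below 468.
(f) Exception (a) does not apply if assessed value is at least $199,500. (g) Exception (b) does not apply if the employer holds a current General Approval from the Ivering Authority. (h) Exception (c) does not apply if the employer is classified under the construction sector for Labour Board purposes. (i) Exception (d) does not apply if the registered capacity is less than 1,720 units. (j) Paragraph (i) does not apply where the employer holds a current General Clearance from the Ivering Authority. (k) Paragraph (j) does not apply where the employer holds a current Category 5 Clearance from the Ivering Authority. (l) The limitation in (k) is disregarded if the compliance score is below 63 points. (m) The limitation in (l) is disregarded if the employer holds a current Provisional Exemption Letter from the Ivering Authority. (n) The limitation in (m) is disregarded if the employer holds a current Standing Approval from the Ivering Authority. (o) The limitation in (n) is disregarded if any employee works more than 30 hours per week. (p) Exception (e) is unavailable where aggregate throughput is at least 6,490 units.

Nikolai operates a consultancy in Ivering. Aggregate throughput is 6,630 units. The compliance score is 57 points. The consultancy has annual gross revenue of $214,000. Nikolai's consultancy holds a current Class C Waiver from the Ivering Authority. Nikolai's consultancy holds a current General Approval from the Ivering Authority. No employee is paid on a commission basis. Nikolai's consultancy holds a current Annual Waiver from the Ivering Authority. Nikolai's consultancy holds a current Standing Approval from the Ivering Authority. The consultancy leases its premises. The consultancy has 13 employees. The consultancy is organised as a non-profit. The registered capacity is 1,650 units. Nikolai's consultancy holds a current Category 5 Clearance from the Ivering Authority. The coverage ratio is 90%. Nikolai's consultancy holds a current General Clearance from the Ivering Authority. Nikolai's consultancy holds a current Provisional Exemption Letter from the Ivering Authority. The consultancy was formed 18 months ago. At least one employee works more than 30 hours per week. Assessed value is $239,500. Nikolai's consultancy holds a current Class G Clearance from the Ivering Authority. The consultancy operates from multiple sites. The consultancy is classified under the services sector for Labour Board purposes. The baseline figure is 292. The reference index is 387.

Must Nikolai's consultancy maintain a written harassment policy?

Yes — Nikolai's consultancy must maintain a written harassment policy.

All of (a)'s requirements are met (the baseline figure is 292, under the 314 limit; a current Class G Clearance is held; annual gross revenue is $214,000, under the $229,000 limit). But applying paragraph (f): (f) operates — assessed value is $239,500, meeting the $199,500 threshold. Exception (a) does not apply.
Exception (b): a current Annual Waiver is held; the employer's headcount is 13, less than the 14 limit — every condition holds. However, paragraph (g) must be considered: (g) operates against (b): a current General Approval is held. (b) is therefore removed.
Exception (c) fails — the employer operates from multiple sites.
Exception (d): the business's age is 18 months, below the 20 months limit; no employee is paid on commission; a current Class C Waiver is held — every condition holds. However, paragraphs (i)–(o) must be considered: (i) operates — the registered capacity is 1,650 units, less than the 1,720 units limit. (j) would limit (i) — a current General Clearance is held — but (k) sets (j) aside: (k) operates — a current Category 5 Clearance is held. (l) would limit (k) — the compliance score is 57 points, below the 63 points limit — but (m) sets (l) aside: (m) operates — a current Provisional Exemption Letter is held. (n) operates (a current Standing Approval is held), but is overridden by (o): (o) is triggered — at least one employee exceeds 30 hours/week. Exception (d) does not apply.
Exception (e): the coverage ratio is 90%, meeting the 89% threshold; the reference index is 387, below the 468 limit — every condition holds. However, paragraph (p) must be considered: (p) operates against (e): aggregate throughput is 6,630 units, meeting the 6,490 units threshold. Exception (e) does not apply.
No exception displaces § 73.9.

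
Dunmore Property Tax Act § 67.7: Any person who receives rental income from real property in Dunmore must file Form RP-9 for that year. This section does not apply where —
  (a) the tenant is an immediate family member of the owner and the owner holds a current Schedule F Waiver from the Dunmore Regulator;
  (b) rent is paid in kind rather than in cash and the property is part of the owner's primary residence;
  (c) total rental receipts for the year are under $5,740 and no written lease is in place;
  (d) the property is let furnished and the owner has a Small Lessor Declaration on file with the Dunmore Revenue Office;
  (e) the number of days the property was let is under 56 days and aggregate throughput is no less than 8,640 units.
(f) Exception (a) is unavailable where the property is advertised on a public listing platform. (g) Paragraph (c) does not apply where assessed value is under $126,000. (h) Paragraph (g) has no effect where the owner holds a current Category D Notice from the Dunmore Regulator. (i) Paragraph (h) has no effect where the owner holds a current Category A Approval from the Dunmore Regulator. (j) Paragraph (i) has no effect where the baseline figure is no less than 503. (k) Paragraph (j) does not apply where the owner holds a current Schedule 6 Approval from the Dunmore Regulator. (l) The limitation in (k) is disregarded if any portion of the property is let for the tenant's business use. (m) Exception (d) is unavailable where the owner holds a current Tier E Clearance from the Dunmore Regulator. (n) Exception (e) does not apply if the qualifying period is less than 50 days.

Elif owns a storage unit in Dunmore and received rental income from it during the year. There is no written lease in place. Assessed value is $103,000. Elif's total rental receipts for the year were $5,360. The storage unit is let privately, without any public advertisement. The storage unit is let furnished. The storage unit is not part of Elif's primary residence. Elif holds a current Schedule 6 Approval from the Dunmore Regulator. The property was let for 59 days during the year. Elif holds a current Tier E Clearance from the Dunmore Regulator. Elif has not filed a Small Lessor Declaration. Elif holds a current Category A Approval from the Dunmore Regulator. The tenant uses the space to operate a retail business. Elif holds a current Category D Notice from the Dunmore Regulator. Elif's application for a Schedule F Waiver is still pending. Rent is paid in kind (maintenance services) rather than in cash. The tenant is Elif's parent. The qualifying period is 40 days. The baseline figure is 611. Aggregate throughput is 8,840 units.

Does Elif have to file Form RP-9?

Exception (a) requires that the owner holds a current Schedule F Waiver from the Dunmore Regulator; but there is no Schedule F Waiver in force, so (a) is unavailable.
Exception (b) requires that the property is part of the owner's primary residence; but the storage unit is not part of the primary residence, so (b) is unavailable.
Exception (c): total rental receipts for the year are $5,360, under the $5,740 limit; there is no written lease — every condition holds. As to paragraphs (g)–(l): (g) is triggered (assessed value is $103,000, under the $126,000 limit), but yields to (h): (h) operates against (g): a current Category D Notice is held. (i) would limit (h) — a current Category A Approval is held — but (j) sets (i) aside: (j) applies — the baseline figure is 611, meeting the 503 threshold. (k) operates (a current Schedule 6 Approval is held), but is set aside by (l): (l) is engaged — the space is let for business use. Exception (c) stands.
Exception (d) does not apply: no Small Lessor Declaration is on file.
Exception (e) fails — the number of days the property was let is 59 days, not under 56 days.

No — exception (c) applies; Elif is not required to file Form RP-9.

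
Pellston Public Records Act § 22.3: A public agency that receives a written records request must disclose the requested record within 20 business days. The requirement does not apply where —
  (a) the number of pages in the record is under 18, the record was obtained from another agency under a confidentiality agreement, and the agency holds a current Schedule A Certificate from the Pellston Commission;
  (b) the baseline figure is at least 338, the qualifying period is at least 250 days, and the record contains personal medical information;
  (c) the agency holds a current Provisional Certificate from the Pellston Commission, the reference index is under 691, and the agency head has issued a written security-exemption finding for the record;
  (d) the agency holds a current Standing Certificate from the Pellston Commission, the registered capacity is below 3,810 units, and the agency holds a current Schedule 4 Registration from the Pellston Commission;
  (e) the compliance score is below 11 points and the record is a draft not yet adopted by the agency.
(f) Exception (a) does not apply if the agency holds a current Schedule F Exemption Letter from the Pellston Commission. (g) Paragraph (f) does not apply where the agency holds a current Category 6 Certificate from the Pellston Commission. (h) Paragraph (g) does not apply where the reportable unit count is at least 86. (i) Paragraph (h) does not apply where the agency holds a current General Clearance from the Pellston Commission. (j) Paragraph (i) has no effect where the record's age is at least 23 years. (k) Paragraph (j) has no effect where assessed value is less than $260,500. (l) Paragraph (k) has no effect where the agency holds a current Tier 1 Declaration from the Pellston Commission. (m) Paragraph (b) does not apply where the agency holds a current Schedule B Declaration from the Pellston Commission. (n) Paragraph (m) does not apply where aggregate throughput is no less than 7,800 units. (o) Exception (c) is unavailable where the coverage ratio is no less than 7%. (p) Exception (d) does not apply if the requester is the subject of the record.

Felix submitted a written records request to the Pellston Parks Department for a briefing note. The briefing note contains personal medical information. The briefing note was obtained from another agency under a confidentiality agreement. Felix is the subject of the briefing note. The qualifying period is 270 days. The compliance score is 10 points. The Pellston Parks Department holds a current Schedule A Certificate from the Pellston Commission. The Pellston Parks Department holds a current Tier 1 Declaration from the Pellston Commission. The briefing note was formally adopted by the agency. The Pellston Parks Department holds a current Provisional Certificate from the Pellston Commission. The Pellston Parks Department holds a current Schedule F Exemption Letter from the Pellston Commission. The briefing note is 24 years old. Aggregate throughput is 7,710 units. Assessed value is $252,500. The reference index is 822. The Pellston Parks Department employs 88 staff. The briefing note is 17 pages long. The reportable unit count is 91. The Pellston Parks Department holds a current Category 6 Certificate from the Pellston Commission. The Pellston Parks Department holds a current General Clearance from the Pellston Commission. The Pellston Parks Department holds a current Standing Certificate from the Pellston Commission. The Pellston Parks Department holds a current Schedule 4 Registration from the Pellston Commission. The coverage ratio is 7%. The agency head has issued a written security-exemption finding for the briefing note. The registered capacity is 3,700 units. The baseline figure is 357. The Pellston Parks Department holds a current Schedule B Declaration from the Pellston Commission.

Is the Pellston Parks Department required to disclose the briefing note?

All of (a)'s requirements are met (the number of pages in the record is 17, under the 18 limit; the briefing note was obtained under a confidentiality agreement; a current Schedule A Certificate is held). Turning to paragraphs (f)–(l): (f) operates against (a): a current Schedule F Exemption Letter is held. (g) would limit (f) — a current Category 6 Certificate is held — but (h) sets (g) aside: (h) operates against (g): the reportable unit count is 91, meeting the 86 threshold. (i) is triggered (a current General Clearance is held), but yields to (j): (j) is triggered — the record's age is 24 years, meeting the 23 years threshold. (k) would limit (j) — assessed value is $252,500, less than the $260,500 limit — but (l) sets (k) aside: (l) operates against (k): a current Tier 1 Declaration is held. (a) is therefore removed.
All of (b)'s requirements are met (the baseline figure is 357, meeting the 338 threshold; the qualifying period is 270 days, meeting the 250 days threshold; the briefing note contains personal medical information). However, paragraphs (m)–(n) must be considered: (m) operates against (b): a current Schedule B Declaration is held. (n), which would lift (m), is inapplicable — aggregate throughput is 7,710 units, short of 7,800 units. So (b) is unavailable.
Exception (c) does not apply: the reference index is 822, not under 691.
All of (d)'s requirements are met (a current Standing Certificate is held; the registered capacity is 3,700 units, below the 3,810 units limit; a current Schedule 4 Registration is held). Turning to paragraph (p): (p) is engaged — Felix is the subject of the briefing note. (d) is therefore removed.
Exception (e) fails — the briefing note has been formally adopted.
Every exception is unavailable, so the rule governs.

Yes — the Pellston Parks Department must disclose the briefing note.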